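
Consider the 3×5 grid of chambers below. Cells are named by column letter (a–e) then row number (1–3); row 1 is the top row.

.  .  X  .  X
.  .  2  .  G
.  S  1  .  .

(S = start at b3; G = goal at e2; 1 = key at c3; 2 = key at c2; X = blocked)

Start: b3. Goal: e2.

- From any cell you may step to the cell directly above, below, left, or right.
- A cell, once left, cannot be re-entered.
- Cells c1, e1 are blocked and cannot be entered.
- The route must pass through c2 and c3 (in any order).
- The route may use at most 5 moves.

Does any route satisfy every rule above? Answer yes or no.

One route that works: b3 → c3 → c2 → d2 → e2.

yes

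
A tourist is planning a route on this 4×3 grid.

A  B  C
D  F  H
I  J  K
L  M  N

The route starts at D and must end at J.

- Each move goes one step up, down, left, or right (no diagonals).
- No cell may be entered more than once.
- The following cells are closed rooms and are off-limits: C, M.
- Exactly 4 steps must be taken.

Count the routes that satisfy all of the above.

Need simple routes of exactly 4 moves from D to J (Manhattan distance 2, so 1 moves are spent on a detour and 1 undoing it).
Enumerating: D A B F J | D F H K J.
That gives 2 routes.

2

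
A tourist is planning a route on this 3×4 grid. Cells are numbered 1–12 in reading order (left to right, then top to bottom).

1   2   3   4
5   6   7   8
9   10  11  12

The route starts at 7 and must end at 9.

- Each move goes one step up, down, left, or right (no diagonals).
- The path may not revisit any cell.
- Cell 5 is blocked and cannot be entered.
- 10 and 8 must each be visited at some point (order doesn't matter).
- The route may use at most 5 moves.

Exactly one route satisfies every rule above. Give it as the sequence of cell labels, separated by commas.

7, 8, 12, 11, 10, 9

Any route must reach 10 and 8 and still end at 9 within 5 moves, so the order of the required stops is forced.
Route from 7: right to 8, down to 12, 3× left (reaching 9) — 5 moves in all.
Check: all required cells visited; 5 ≤ 5 moves.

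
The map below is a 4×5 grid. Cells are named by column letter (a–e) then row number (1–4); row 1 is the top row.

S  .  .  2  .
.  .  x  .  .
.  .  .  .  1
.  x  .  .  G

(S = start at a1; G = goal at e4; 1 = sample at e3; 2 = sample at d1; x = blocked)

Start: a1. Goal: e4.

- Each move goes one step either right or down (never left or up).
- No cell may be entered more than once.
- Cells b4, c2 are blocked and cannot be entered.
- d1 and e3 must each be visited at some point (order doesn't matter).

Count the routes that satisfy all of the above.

A right/down-only route from a1 to e4 makes exactly 3 down-moves and 4 right-moves in some order.
With no other constraints that would be C(7,3) = 35 routes.
A monotone route can only reach the required cells in the order d1, e3, so split there and multiply the segment counts (each segment already excludes blocked cells): a1→d1: 1; d1→e3: 3; e3→e4: 1; product = 3.
That gives 3 routes.

3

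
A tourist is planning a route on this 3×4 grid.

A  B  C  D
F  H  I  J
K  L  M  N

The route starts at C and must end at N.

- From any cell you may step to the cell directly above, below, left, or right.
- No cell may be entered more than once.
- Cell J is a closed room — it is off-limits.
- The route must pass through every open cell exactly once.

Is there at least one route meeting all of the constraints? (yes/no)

Cell D has only one open neighbour but is neither the start nor the goal, so a Hamiltonian route would have to both enter and leave it through the same neighbour — impossible without revisiting.

no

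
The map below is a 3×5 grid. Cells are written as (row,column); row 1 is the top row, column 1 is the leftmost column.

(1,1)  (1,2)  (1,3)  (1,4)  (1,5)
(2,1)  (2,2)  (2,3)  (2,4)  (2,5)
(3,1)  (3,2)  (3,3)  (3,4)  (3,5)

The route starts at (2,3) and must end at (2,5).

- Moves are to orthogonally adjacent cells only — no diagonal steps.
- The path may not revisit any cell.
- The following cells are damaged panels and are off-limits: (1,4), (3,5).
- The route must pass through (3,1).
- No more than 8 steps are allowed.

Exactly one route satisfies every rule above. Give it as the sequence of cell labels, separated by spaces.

(2,3) (2,2) (2,1) (3,1) (3,2) (3,3) (3,4) (2,4) (2,5)

Any route must reach (3,1) and still end at (2,5) within 8 moves, so the order of the required stops is forced.
Route from (2,3): 2× left (reaching (2,1)), down to (3,1), 3× right (reaching (3,4)), up to (2,4), right to (2,5) — 8 moves in all.
Check: all required cells visited; 8 ≤ 8 moves.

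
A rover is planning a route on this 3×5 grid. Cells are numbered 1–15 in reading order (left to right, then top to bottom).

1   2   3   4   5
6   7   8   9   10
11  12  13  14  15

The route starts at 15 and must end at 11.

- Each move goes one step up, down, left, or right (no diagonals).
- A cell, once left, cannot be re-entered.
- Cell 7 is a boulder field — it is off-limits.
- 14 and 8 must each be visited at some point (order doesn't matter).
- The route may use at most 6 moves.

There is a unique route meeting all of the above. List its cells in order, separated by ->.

The budget equals the shortest possible length, so every move has to be on a shortest route through the required cells.
Route from 15: left 1 to 14, up 1 to 9, left 1 to 8, down 1 to 13, left 2 to 11 — 6 moves in all.
Check: all required cells visited; 6 ≤ 6 moves.

15 -> 14 -> 9 -> 8 -> 13 -> 12 -> 11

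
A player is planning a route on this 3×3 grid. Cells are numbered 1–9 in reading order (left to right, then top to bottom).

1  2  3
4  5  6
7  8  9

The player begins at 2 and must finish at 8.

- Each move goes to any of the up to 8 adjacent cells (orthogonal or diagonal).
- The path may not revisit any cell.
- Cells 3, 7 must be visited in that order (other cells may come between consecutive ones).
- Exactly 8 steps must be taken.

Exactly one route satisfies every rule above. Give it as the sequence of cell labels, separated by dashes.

The waypoints must appear in the order 3, 7, with no cell reused.
Route from 2: right to 3, 2× down (reaching 9), 2× up-left (reaching 1), 2× down (reaching 7), right to 8 — 8 moves in all.
Check: order respected (3 at step 1, 7 at step 7); 8 moves as required.

2 - 3 - 6 - 9 - 5 - 1 - 4 - 7 - 8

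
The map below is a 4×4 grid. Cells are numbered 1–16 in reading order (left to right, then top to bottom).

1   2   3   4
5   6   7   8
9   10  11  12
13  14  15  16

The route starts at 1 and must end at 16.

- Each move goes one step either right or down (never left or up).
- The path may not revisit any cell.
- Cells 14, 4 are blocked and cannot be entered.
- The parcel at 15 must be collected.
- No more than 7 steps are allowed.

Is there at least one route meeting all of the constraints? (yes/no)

yes

One route that works: 1 → 5 → 9 → 10 → 11 → 15 → 16.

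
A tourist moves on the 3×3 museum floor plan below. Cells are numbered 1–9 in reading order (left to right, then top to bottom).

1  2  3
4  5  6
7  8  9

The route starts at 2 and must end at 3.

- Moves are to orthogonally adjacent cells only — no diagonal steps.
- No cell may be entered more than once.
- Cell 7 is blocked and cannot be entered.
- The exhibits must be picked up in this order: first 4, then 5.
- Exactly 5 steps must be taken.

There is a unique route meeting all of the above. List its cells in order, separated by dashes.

The waypoints must appear in the order 4, 5, with no cell reused.
Route from 2: left to 1, down to 4, 2× right (reaching 6), up to 3 — 5 moves in all.
Check: order respected (4 at step 2, 5 at step 3); 5 moves as required.

2 - 1 - 4 - 5 - 6 - 3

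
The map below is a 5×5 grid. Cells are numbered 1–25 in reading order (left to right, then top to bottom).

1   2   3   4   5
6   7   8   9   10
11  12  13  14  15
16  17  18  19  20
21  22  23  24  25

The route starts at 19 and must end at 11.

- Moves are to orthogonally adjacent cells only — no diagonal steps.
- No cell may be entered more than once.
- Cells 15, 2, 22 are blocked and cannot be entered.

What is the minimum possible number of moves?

4

The Manhattan distance from 19 to 11 is |4−3| + |4−1| = 4, so at least 4 moves are needed.
A route of 4 moves achieves this: 19 → 14 → 13 → 12 → 11.
Since 4 matches the lower bound, it is optimal.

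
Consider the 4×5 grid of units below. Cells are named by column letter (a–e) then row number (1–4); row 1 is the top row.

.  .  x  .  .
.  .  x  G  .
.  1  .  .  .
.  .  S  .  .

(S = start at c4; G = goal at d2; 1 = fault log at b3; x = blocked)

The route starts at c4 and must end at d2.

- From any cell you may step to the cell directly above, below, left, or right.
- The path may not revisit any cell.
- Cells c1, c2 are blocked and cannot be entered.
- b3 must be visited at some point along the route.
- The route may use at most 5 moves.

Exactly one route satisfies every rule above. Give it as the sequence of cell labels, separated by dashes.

Any route must reach b3 and still end at d2 within 5 moves, so the order of the required stops is forced.
Route from c4: left to b4, up to b3, 2× right (reaching d3), up to d2 — 5 moves in all.
Check: all required cells visited; 5 ≤ 5 moves.

c4 - b4 - b3 - c3 - d3 - d2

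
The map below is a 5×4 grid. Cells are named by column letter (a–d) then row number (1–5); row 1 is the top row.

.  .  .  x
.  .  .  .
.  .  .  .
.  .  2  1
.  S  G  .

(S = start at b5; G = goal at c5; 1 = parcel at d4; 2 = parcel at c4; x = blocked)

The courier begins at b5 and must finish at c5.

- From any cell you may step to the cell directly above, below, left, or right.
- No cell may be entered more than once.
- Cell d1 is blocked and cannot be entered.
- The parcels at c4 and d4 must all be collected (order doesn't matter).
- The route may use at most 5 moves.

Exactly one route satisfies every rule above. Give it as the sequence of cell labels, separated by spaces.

The budget equals the shortest possible length, so every move has to be on a shortest route through the required cells.
Route from b5: up 1 to b4, right 2 to d4, down 1 to d5, left 1 to c5 — 5 moves in all.
Check: all required cells visited; 5 ≤ 5 moves.

b5 b4 c4 d4 d5 c5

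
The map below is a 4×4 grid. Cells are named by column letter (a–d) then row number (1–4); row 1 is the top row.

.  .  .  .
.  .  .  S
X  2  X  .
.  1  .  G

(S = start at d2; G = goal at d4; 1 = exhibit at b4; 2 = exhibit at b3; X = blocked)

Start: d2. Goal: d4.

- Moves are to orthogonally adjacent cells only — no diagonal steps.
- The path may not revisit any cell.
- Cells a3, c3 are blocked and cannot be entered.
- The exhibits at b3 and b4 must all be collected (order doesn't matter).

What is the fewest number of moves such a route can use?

6

Any route passes through b3 and b4 in some order between d2 and d4. Summing Manhattan distances along each leg and taking the cheapest ordering (d2 → b3 → b4 → d4) gives a lower bound of 3 + 1 + 2 = 6 moves.
A route of 6 moves achieves this: d2 → c2 → b2 → b3 → b4 → c4 → d4.
Since 6 matches the lower bound, it is optimal.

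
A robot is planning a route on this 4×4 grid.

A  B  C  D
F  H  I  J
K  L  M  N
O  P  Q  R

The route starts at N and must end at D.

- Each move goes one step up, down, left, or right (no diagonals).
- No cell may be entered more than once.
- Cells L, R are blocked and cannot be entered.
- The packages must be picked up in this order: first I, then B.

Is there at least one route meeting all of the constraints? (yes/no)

One route that works: N → J → I → H → B → C → D.

yes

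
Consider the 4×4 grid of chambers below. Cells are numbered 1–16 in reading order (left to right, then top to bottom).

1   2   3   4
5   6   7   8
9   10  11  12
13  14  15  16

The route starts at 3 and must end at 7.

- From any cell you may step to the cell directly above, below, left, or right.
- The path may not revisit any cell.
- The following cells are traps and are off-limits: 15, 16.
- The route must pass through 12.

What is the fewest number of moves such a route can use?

Any route passes through 12 somewhere between 3 and 7. Summing Manhattan distances along the two legs (3 → 12 → 7) gives a lower bound of 3 + 2 = 5 moves.
A route of 5 moves achieves this: 3 → 4 → 8 → 12 → 11 → 7.
Since 5 matches the lower bound, it is optimal.

5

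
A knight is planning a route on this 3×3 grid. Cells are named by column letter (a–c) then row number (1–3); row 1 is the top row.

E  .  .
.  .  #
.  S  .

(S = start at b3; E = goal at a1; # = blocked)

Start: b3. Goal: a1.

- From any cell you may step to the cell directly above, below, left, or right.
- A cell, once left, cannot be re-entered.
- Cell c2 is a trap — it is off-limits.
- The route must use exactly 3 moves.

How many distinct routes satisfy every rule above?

Need simple routes of exactly 3 moves from b3 to a1 (Manhattan distance 3, so 0 moves are spent on a detour and 0 undoing it).
Enumerating: b3 b2 b1 a1 | b3 b2 a2 a1 | b3 a3 a2 a1.
That gives 3 routes.

3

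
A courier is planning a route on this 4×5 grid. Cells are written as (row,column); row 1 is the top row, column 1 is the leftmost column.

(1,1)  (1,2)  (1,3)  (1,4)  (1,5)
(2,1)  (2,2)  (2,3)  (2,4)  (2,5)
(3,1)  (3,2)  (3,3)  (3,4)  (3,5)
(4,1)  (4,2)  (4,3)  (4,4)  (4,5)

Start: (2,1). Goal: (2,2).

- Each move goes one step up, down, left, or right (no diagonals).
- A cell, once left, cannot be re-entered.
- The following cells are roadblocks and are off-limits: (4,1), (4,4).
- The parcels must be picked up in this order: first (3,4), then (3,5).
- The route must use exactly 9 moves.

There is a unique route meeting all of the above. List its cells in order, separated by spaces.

(2,1) (3,1) (3,2) (3,3) (3,4) (3,5) (2,5) (2,4) (2,3) (2,2)

The waypoints must appear in the order (3,4), (3,5), with no cell reused.
Route from (2,1): down 1 to (3,1), right 4 to (3,5), up 1 to (2,5), left 3 to (2,2) — 9 moves in all.
Check: order respected ((3,4) at step 4, (3,5) at step 5); 9 moves as required.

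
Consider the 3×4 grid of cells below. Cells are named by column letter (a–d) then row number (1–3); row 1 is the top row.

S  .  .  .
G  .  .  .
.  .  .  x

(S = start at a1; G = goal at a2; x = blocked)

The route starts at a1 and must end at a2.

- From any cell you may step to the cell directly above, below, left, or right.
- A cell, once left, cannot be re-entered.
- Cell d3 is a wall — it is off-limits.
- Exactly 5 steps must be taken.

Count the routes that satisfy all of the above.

2

Need simple routes of exactly 5 moves from a1 to a2 (Manhattan distance 1, so 2 moves are spent on a detour and 2 undoing it).
Enumerating: a1 b1 b2 b3 a3 a2 | a1 b1 c1 c2 b2 a2.
That gives 2 routes.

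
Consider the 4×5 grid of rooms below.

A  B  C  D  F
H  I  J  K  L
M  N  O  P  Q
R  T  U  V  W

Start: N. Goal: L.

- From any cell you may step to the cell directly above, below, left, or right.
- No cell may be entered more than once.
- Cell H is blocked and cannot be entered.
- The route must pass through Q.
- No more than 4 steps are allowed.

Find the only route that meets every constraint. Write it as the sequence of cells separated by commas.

Any route must reach Q and still end at L within 4 moves, so the order of the required stops is forced.
Route from N: right 3 to Q, up 1 to L — 4 moves in all.
Check: all required cells visited; 4 ≤ 4 moves.

N, O, P, Q, L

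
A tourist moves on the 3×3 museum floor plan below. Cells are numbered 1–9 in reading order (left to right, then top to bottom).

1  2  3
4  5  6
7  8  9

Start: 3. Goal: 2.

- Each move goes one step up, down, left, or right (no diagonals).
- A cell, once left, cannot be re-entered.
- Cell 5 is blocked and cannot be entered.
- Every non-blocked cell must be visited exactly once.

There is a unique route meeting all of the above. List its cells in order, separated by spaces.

3 6 9 8 7 4 1 2

Need to visit all 8 open cells exactly once, starting at 3 and ending at 2.
Cell 6 has only two open neighbours (3 and 9), so the path must pass straight through it: one of those is the cell it's entered from and the other is where it exits.
Route from 3: 2× down (reaching 9), 2× left (reaching 7), 2× up (reaching 1), right to 2 — 7 moves in all.
Check: all 8 open cells covered.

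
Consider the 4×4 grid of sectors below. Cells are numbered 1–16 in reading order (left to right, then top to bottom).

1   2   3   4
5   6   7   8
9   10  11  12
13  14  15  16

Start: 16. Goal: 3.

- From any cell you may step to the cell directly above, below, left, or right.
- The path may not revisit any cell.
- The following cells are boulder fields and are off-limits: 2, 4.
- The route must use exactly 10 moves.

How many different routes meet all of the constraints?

7

Need simple routes of exactly 10 moves from 16 to 3 (Manhattan distance 4, so 3 moves are spent on a detour and 3 undoing it).
Enumerating: 16 12 11 15 14 10 9 5 6 7 3 | 16 12 11 15 14 13 9 5 6 7 3 | 16 12 11 15 14 13 9 10 6 7 3 | 16 12 11 10 14 13 9 5 6 7 3 | 16 15 11 10 14 13 9 5 6 7 3 | 16 15 14 13 9 5 6 10 11 7 3 | 16 15 14 13 9 10 11 12 8 7 3.
That gives 7 routes.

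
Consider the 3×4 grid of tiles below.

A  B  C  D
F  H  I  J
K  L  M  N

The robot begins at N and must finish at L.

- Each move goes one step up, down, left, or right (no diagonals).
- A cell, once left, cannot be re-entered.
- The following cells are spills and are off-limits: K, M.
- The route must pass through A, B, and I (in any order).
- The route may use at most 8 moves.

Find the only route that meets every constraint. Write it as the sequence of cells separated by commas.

Any route must reach A, B, and I and still end at L within 8 moves, so the order of the required stops is forced.
Route from N: up to J, left to I, up to C, 2× left (reaching A), down to F, right to H, down to L — 8 moves in all.
Check: all required cells visited; 8 ≤ 8 moves.

N, J, I, C, B, A, F, H, L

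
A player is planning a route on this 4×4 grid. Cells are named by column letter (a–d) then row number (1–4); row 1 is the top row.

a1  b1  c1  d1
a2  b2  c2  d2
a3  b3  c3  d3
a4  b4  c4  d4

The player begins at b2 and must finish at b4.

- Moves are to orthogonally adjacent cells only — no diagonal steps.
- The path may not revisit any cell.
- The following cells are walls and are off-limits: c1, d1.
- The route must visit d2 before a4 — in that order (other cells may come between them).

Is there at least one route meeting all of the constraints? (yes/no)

One route that works: b2 → c2 → d2 → d3 → c3 → b3 → a3 → a4 → b4.

yes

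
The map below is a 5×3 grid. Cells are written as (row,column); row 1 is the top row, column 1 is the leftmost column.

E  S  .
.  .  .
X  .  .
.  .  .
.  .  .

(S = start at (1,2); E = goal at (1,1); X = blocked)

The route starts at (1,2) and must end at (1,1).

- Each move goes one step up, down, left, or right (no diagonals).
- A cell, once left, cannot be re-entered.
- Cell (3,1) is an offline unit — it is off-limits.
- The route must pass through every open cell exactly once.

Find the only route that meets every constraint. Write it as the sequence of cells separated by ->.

(1,2) -> (1,3) -> (2,3) -> (3,3) -> (4,3) -> (5,3) -> (5,2) -> (5,1) -> (4,1) -> (4,2) -> (3,2) -> (2,2) -> (2,1) -> (1,1)

Need to visit all 14 open cells exactly once, starting at (1,2) and ending at (1,1).
Route from (1,2): right 1 to (1,3), down 4 to (5,3), left 2 to (5,1), up 1 to (4,1), right 1 to (4,2), up 2 to (2,2), left 1 to (2,1), up 1 to (1,1) — 13 moves in all.
Check: all 14 open cells covered.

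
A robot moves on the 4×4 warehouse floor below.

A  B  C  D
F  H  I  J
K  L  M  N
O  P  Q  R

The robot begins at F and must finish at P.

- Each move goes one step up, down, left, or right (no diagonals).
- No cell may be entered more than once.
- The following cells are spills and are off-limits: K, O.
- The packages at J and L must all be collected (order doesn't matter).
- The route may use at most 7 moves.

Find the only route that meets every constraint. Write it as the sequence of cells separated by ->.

Any route must reach J and L and still end at P within 7 moves, so the order of the required stops is forced.
Route from F: right 3 to J, down 1 to N, left 2 to L, down 1 to P — 7 moves in all.
Check: all required cells visited; 7 ≤ 7 moves.

F -> H -> I -> J -> N -> M -> L -> P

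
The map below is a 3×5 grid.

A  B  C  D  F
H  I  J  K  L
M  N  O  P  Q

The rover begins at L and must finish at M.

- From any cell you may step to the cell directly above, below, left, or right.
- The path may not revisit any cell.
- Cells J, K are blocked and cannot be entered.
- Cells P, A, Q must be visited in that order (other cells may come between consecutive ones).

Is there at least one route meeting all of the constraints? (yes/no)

Ignoring the required order, 1 revisit-free route from L to M passes through all of P, A, and Q; the waypoint orders that occur are Q → P → A (1) — never P → A → Q.

no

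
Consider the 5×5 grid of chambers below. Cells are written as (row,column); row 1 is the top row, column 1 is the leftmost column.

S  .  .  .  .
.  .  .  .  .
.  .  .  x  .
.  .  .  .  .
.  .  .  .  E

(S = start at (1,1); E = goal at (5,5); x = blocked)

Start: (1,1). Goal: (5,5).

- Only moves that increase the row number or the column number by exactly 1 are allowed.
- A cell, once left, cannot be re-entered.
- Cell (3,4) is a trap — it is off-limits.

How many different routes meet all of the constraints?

A right/down-only route from (1,1) to (5,5) makes exactly 4 down-moves and 4 right-moves in some order.
With no other constraints that would be C(8,4) = 70 routes.
Subtract routes through each blocked cell (inclusion–exclusion for overlaps): − through (3,4): 30 → 40.
That gives 40 routes.

40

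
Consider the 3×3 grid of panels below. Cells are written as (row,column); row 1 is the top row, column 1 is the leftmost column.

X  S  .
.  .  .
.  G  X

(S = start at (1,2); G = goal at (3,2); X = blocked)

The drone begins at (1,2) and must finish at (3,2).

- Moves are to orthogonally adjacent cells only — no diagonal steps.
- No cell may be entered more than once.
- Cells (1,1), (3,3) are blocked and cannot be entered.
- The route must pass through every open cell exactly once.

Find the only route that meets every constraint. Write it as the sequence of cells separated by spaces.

(1,2) (1,3) (2,3) (2,2) (2,1) (3,1) (3,2)

Need to visit all 7 open cells exactly once, starting at (1,2) and ending at (3,2).
Route from (1,2): right to (1,3), down to (2,3), 2× left (reaching (2,1)), down to (3,1), right to (3,2) — 6 moves in all.
Check: all 7 open cells covered.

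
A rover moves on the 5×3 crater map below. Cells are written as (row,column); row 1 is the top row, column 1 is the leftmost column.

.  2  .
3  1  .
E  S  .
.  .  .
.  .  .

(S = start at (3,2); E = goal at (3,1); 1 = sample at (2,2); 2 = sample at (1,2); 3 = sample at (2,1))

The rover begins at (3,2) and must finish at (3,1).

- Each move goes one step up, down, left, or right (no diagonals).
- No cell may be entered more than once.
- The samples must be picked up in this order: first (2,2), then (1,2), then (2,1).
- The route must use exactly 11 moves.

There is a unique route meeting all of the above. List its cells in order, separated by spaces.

(3,2) (4,2) (5,2) (5,3) (4,3) (3,3) (2,3) (2,2) (1,2) (1,1) (2,1) (3,1)

The waypoints must appear in the order (2,2), (1,2), (2,1), with no cell reused.
Route from (3,2): down 2 to (5,2), right 1 to (5,3), up 3 to (2,3), left 1 to (2,2), up 1 to (1,2), left 1 to (1,1), down 2 to (3,1) — 11 moves in all.
Check: order respected (1 at step 7, 2 at step 8, 3 at step 10); 11 moves as required.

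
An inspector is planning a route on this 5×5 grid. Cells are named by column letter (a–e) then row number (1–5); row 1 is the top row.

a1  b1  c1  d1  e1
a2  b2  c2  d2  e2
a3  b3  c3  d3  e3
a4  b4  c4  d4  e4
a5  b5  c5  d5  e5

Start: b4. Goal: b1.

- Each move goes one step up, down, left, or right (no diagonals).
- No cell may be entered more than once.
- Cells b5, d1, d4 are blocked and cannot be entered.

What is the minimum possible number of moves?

The Manhattan distance from b4 to b1 is |4−1| + |2−2| = 3, so at least 3 moves are needed.
A route of 3 moves achieves this: b4 → b3 → b2 → b1.
Since 3 matches the lower bound, it is optimal.

3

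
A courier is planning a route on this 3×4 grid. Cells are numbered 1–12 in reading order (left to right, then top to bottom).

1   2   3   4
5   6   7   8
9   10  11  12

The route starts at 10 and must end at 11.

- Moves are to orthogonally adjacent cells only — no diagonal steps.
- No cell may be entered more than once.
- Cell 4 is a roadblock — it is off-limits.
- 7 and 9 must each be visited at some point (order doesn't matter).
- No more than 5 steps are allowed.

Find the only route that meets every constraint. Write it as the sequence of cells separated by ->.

Any route must reach 7 and 9 and still end at 11 within 5 moves, so the order of the required stops is forced.
Route from 10: left 1 to 9, up 1 to 5, right 2 to 7, down 1 to 11 — 5 moves in all.
Check: all required cells visited; 5 ≤ 5 moves.

10 -> 9 -> 5 -> 6 -> 7 -> 11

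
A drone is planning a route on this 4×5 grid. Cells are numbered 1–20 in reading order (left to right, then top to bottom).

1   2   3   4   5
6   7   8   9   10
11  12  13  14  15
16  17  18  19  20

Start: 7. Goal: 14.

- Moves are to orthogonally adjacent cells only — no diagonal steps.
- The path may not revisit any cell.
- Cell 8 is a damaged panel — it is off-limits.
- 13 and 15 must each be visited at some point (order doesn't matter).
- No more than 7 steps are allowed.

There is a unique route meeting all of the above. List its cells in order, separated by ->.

7 -> 12 -> 13 -> 18 -> 19 -> 20 -> 15 -> 14

The budget equals the shortest possible length, so every move has to be on a shortest route through the required cells.
Route from 7: down 1 to 12, right 1 to 13, down 1 to 18, right 2 to 20, up 1 to 15, left 1 to 14 — 7 moves in all.
Check: all required cells visited; 7 ≤ 7 moves.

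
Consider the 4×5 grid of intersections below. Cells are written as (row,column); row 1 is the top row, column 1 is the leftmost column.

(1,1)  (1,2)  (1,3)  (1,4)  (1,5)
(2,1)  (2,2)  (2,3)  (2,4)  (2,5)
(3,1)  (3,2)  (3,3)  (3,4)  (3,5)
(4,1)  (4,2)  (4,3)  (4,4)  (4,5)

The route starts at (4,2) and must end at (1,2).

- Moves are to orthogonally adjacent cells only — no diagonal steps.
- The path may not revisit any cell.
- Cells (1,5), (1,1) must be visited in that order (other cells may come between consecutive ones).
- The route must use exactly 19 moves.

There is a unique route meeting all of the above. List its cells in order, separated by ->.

The waypoints must appear in the order (1,5), (1,1), with no cell reused.
Route from (4,2): left to (4,1), up to (3,1), 2× right (reaching (3,3)), down to (4,3), 2× right (reaching (4,5)), up to (3,5), left to (3,4), up to (2,4), right to (2,5), up to (1,5), 2× left (reaching (1,3)), down to (2,3), 2× left (reaching (2,1)), up to (1,1), right to (1,2) — 19 moves in all.
Check: order respected ((1,5) at step 12, (1,1) at step 18); 19 moves as required.

(4,2) -> (4,1) -> (3,1) -> (3,2) -> (3,3) -> (4,3) -> (4,4) -> (4,5) -> (3,5) -> (3,4) -> (2,4) -> (2,5) -> (1,5) -> (1,4) -> (1,3) -> (2,3) -> (2,2) -> (2,1) -> (1,1) -> (1,2)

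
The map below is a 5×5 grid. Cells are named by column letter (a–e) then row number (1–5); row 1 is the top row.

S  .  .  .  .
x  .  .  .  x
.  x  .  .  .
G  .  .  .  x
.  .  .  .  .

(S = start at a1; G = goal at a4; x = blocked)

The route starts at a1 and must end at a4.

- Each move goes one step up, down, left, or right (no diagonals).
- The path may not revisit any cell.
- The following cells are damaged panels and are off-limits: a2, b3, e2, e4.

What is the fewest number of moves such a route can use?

The Manhattan distance from a1 to a4 is |1−4| + |1−1| = 3, so at least 3 moves are needed.
That bound ignores the blocked cells. Measuring each leg by the fewest moves that actually steer around them (a1→a4: 7) raises the lower bound to 7.
A route of 7 moves exists: a1 → b1 → b2 → c2 → c3 → c4 → b4 → a4.
Since 7 matches that lower bound, it is optimal.

7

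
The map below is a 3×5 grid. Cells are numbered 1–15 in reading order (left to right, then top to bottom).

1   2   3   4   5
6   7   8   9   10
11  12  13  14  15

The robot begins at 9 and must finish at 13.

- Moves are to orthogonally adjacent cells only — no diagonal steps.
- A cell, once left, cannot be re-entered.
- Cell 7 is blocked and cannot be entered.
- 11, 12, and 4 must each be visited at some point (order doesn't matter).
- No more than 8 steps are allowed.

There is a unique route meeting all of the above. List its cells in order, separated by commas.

Any route must reach 11, 12, and 4 and still end at 13 within 8 moves, so the order of the required stops is forced.
Route from 9: up to 4, 3× left (reaching 1), 2× down (reaching 11), 2× right (reaching 13) — 8 moves in all.
Check: all required cells visited; 8 ≤ 8 moves.

9, 4, 3, 2, 1, 6, 11, 12, 13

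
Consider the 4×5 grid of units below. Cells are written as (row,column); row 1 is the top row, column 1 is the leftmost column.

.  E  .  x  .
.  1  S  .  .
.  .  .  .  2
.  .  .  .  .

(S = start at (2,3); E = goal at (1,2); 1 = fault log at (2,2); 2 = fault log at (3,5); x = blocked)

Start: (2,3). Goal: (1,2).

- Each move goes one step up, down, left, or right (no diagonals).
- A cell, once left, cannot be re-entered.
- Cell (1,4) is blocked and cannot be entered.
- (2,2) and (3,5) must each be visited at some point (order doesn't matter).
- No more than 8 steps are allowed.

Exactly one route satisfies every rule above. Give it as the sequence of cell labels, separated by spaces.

(2,3) (2,4) (2,5) (3,5) (3,4) (3,3) (3,2) (2,2) (1,2)

The budget equals the shortest possible length, so every move has to be on a shortest route through the required cells.
Route from (2,3): 2× right (reaching (2,5)), down to (3,5), 3× left (reaching (3,2)), 2× up (reaching (1,2)) — 8 moves in all.
Check: all required cells visited; 8 ≤ 8 moves.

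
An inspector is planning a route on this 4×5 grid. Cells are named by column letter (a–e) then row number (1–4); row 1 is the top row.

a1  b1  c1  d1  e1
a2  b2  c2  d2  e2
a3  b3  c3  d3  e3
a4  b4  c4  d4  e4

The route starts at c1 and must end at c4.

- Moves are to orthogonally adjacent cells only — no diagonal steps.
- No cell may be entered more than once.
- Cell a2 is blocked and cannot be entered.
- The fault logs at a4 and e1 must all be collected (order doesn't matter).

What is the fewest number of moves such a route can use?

Any route passes through a4 and e1 in some order between c1 and c4. Summing Manhattan distances along each leg and taking the cheapest ordering (c1 → e1 → a4 → c4) gives a lower bound of 2 + 7 + 2 = 11 moves.
A route of 11 moves achieves this: c1 → d1 → e1 → e2 → e3 → d3 → c3 → b3 → a3 → a4 → b4 → c4.
Since 11 matches the lower bound, it is optimal.

11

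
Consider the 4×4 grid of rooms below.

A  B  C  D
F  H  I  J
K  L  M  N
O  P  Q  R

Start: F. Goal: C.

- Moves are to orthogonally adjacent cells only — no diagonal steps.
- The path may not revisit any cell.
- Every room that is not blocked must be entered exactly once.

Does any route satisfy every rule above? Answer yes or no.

One route that works: F → A → B → H → L → K → O → P → Q → R → N → M → I → J → D → C.

yes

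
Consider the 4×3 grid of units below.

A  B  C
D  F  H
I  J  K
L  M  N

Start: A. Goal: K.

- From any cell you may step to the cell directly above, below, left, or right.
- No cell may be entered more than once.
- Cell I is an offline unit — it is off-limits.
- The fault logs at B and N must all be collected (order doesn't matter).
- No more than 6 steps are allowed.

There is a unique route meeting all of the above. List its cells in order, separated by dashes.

A - B - F - J - M - N - K

The budget equals the shortest possible length, so every move has to be on a shortest route through the required cells.
Route from A: right to B, 3× down (reaching M), right to N, up to K — 6 moves in all.
Check: all required cells visited; 6 ≤ 6 moves.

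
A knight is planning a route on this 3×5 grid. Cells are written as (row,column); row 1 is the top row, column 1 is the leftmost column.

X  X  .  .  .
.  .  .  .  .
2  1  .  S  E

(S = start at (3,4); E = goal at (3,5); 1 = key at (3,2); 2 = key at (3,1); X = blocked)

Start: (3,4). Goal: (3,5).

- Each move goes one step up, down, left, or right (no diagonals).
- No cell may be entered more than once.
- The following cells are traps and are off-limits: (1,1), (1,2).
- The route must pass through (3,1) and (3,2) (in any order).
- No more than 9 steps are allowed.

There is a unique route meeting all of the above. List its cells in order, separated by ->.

(3,4) -> (3,3) -> (3,2) -> (3,1) -> (2,1) -> (2,2) -> (2,3) -> (2,4) -> (2,5) -> (3,5)

Any route must reach (3,1) and (3,2) and still end at (3,5) within 9 moves, so the order of the required stops is forced.
Route from (3,4): left 3 to (3,1), up 1 to (2,1), right 4 to (2,5), down 1 to (3,5) — 9 moves in all.
Check: all required cells visited; 9 ≤ 9 moves.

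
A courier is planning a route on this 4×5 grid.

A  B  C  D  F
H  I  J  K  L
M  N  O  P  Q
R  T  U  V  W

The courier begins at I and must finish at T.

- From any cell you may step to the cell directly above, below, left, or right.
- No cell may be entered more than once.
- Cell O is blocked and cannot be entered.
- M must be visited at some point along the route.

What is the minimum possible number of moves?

4

Any route passes through M somewhere between I and T. Summing Manhattan distances along the two legs (I → M → T) gives a lower bound of 2 + 2 = 4 moves.
A route of 4 moves achieves this: I → N → M → R → T.
Since 4 matches the lower bound, it is optimal.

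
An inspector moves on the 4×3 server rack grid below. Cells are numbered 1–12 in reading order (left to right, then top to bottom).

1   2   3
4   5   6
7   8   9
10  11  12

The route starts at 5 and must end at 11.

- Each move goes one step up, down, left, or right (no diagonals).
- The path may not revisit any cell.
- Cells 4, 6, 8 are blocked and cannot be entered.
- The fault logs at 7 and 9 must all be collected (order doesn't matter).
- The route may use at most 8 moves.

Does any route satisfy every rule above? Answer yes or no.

no

The blocked cells wall 7 off from 5 completely — no sequence of moves reaches it at all, so no route can satisfy the rules.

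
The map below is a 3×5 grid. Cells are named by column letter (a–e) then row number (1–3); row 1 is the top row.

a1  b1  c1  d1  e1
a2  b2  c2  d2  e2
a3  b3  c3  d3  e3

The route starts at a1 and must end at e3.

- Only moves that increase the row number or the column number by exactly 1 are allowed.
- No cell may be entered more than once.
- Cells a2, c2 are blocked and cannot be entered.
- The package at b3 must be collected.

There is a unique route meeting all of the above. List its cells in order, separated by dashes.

a1 - b1 - b2 - b3 - c3 - d3 - e3

Moves only go right or down, so the column and row indices never decrease.
Route from a1: right to b1, 2× down (reaching b3), 3× right (reaching e3) — 6 moves in all.
Check: all required cells visited.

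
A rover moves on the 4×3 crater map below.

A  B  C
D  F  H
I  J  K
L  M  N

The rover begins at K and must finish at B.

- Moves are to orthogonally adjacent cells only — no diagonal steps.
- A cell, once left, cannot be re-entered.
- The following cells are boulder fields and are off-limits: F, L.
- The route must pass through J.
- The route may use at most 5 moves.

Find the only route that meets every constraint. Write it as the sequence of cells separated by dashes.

K - J - I - D - A - B

Any route must reach J and still end at B within 5 moves, so the order of the required stops is forced.
Route from K: left 2 to I, up 2 to A, right 1 to B — 5 moves in all.
Check: all required cells visited; 5 ≤ 5 moves.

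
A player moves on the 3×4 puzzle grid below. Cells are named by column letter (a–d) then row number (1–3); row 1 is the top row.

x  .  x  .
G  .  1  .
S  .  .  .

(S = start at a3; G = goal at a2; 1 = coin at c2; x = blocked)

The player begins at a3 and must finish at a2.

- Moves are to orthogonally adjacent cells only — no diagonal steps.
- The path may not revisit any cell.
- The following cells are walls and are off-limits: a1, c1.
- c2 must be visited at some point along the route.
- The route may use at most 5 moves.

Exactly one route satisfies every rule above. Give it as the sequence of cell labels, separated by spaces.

The budget equals the shortest possible length, so every move has to be on a shortest route through the required cells.
Route from a3: 2× right (reaching c3), up to c2, 2× left (reaching a2) — 5 moves in all.
Check: all required cells visited; 5 ≤ 5 moves.

a3 b3 c3 c2 b2 a2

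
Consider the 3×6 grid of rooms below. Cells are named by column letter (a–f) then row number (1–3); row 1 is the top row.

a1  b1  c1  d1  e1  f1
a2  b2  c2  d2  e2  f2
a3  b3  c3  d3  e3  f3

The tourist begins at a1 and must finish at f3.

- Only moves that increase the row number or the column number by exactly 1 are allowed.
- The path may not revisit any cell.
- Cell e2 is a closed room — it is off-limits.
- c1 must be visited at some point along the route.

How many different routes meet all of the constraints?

A right/down-only route from a1 to f3 makes exactly 2 down-moves and 5 right-moves in some order.
With no other constraints that would be C(7,2) = 21 routes.
Split at c1 and multiply the segment counts (each segment already excludes blocked cells): a1→c1: 1; c1→f3: 4; product = 4.
That gives 4 routes.

4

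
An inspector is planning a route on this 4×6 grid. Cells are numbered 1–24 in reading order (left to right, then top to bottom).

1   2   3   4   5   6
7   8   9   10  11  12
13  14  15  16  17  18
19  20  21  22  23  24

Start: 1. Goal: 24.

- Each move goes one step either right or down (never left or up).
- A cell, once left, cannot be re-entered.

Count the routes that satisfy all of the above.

56

A right/down-only route from 1 to 24 makes exactly 3 down-moves and 5 right-moves in some order.
With no other constraints that would be C(8,3) = 56 routes.
That gives 56 routes.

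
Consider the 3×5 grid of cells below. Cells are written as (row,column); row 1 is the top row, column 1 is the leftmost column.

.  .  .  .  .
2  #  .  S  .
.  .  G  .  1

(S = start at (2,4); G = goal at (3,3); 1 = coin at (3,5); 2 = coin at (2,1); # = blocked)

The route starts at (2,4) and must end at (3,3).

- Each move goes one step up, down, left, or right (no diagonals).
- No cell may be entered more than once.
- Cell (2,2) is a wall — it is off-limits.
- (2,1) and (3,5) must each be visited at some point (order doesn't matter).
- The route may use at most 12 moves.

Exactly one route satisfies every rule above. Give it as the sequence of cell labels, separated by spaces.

Any route must reach (2,1) and (3,5) and still end at (3,3) within 12 moves, so the order of the required stops is forced.
Route from (2,4): down to (3,4), right to (3,5), 2× up (reaching (1,5)), 4× left (reaching (1,1)), 2× down (reaching (3,1)), 2× right (reaching (3,3)) — 12 moves in all.
Check: all required cells visited; 12 ≤ 12 moves.

(2,4) (3,4) (3,5) (2,5) (1,5) (1,4) (1,3) (1,2) (1,1) (2,1) (3,1) (3,2) (3,3)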